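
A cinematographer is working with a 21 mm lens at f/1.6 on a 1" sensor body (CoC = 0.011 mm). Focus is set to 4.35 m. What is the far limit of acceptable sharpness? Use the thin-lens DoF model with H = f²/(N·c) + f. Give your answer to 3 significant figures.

5.26 m

Hyperfocal distance H = f²/(N·c) + f = 21²/(1.6 × 0.011) + 21 = 441/0.0176 + 21 ≈ 25077.8 mm ≈ 25.08 m.
Far limit Df = s·(H − f)/(H − s) = 4350 × (25077.8 − 21) / (25077.8 − 4350) = 4350 × 25056.8 / 20727.8 ≈ 5258.5 mm ≈ 5.26 m.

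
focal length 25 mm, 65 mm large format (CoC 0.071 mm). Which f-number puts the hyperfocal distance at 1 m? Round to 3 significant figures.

f/9.03

Rearrange H = f²/(N·c) + f for N: N = f² / ((H − f)·c).
N = 25² / ((1000 − 25) × 0.071) = 625 / 69.22 ≈ 9.03.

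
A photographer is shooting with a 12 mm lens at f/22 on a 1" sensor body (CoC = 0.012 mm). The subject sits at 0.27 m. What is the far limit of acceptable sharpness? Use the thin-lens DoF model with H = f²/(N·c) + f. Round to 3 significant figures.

Hyperfocal distance H = f²/(N·c) + f = 12²/(22 × 0.012) + 12 = 144/0.264 + 12 ≈ 557.5 mm ≈ 0.557 m.
Far limit Df = s·(H − f)/(H − s) = 270 × (557.5 − 12) / (557.5 − 270) = 270 × 545.5 / 287.5 ≈ 512.33 mm ≈ 0.512 m.

0.512 m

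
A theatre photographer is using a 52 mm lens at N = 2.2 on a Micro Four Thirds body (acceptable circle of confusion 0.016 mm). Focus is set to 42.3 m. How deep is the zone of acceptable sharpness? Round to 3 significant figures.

66.7 m

Hyperfocal distance H = f²/(N·c) + f = 52²/(2.2 × 0.016) + 52 = 2704/0.0352 + 52 ≈ 76870.2 mm ≈ 76.87 m.
Near limit Dn = s·(H − f)/(H + s − 2f) = 42300 × (76870.2 − 52) / (76870.2 + 42300 − 2 × 52) = 42300 × 76818.2 / 119066.2 ≈ 27291 mm.
Far limit Df = s·(H − f)/(H − s) = 42300 × (76870.2 − 52) / (76870.2 − 42300) = 42300 × 76818.2 / 34570.2 ≈ 93995 mm.
Depth of field = Df − Dn = 93995 − 27291 ≈ 66704 mm ≈ 66.7 m.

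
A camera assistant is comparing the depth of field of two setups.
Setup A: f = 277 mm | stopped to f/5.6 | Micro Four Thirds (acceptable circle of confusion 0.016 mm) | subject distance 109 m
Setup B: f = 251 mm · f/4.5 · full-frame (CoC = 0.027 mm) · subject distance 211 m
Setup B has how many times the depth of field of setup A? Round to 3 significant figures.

Setup A: H = 277²/(5.6×0.016) + 277 ≈ 856627.4 mm; DoF = Df − Dn = 124851 − 96720 ≈ 28131 mm.
Setup B: H = 251²/(4.5×0.027) + 251 ≈ 518777.7 mm; DoF = Df − Dn = 355481 − 150024 ≈ 205457 mm.
Ratio = 205457 / 28131 ≈ 7.30.

7.30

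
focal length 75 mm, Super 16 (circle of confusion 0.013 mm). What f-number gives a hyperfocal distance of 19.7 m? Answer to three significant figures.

Rearrange H = f²/(N·c) + f for N: N = f² / ((H − f)·c).
N = 75² / ((19700 − 75) × 0.013) = 5625 / 255.1 ≈ 22.

f/22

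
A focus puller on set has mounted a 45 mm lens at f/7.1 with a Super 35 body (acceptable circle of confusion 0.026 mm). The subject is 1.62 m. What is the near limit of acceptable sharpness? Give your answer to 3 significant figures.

1.42 m

Hyperfocal distance H = f²/(N·c) + f = 45²/(7.1 × 0.026) + 45 = 2025/0.1846 + 45 ≈ 11014.7 mm ≈ 11.01 m.
Near limit Dn = s·(H − f)/(H + s − 2f) = 1620 × (11014.7 − 45) / (11014.7 + 1620 − 2 × 45) = 1620 × 10969.7 / 12544.7 ≈ 1416.6 mm ≈ 1.42 m.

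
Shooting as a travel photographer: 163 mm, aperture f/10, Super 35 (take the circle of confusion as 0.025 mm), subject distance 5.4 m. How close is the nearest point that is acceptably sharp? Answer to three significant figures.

5.15 m

Hyperfocal distance H = f²/(N·c) + f = 163²/(10 × 0.025) + 163 = 26569/0.25 + 163 ≈ 106439.0 mm ≈ 106.4 m.
Near limit Dn = s·(H − f)/(H + s − 2f) = 5400 × (106439.0 − 163) / (106439.0 + 5400 − 2 × 163) = 5400 × 106276.0 / 111513.0 ≈ 5146.4 mm ≈ 5.15 m.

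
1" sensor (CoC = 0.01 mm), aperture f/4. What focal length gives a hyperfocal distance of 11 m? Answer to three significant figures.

From H = f²/(N·c) + f, with f ≪ H: f ≈ √(H·N·c) = √(11000 × 4 × 0.01) = √440.00 ≈ 20.98 mm.
The +f correction barely moves this — solving exactly, f² + N·c·f − N·c·H = 0 ⇒ f = (−N·c + √((N·c)² + 4·N·c·H))/2 = (−0.04 + √1760.0)/2 ≈ 20.956 mm, so f ≈ 21.0 mm.

21.0 mm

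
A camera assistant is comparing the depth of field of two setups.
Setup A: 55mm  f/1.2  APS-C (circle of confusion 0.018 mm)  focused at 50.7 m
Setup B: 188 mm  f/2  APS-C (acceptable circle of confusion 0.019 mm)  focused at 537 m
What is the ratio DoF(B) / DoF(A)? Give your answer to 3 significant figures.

Setup A: H = 55²/(1.2×0.018) + 55 ≈ 140101.3 mm; DoF = Df − Dn = 79421 − 37235 ≈ 42186 mm.
Setup B: H = 188²/(2×0.019) + 188 ≈ 930293.3 mm; DoF = Df − Dn = 1269960 − 340487 ≈ 929473 mm.
Ratio = 929473 / 42186 ≈ 22.0.

22.0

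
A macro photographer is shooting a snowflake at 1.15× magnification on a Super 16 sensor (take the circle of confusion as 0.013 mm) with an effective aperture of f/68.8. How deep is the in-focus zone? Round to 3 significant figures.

1.35 mm

At magnification m, DoF ≈ 2·N_eff·c/m² = 2 × 68.8 × 0.013 / 1.15² = 1.789 / 1.322 ≈ 1.35 mm.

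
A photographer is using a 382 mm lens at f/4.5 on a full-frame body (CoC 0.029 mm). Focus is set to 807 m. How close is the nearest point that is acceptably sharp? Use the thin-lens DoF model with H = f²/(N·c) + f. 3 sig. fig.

Hyperfocal distance H = f²/(N·c) + f = 382²/(4.5 × 0.029) + 382 = 145924/0.1305 + 382 ≈ 1118573.6 mm ≈ 1119 m.
Near limit Dn = s·(H − f)/(H + s − 2f) = 807000 × (1118573.6 − 382) / (1118573.6 + 807000 − 2 × 382) = 807000 × 1118191.6 / 1924809.6 ≈ 468816 mm ≈ 469 m.

469 m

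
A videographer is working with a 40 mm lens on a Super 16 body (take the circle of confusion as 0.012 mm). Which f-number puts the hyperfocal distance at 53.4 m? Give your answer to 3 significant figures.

f/2.50

Rearrange H = f²/(N·c) + f for N: N = f² / ((H − f)·c).
N = 40² / ((53400 − 40) × 0.012) = 1600 / 640.3 ≈ 2.50.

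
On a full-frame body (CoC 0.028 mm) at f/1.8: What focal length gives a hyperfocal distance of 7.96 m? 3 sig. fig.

20.0 mm

From H = f²/(N·c) + f, with f ≪ H: f ≈ √(H·N·c) = √(7960 × 1.8 × 0.028) = √401.18 ≈ 20.03 mm.
The +f correction barely moves this — solving exactly, f² + N·c·f − N·c·H = 0 ⇒ f = (−N·c + √((N·c)² + 4·N·c·H))/2 = (−0.0504 + √1604.7)/2 ≈ 20.004 mm, so f ≈ 20.0 mm.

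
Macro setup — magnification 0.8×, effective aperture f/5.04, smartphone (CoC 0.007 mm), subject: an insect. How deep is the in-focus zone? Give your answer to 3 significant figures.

0.110 mm

At magnification m, DoF ≈ 2·N_eff·c/m² = 2 × 5.04 × 0.007 / 0.8² = 0.07056 / 0.64 ≈ 0.11 mm.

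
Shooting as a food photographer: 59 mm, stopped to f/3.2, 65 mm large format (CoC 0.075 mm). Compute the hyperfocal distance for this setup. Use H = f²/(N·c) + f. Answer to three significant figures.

Hyperfocal distance H = f²/(N·c) + f = 59²/(3.2 × 0.075) + 59 = 3481/0.24 + 59 ≈ 14563.2 mm ≈ 14.6 m.

14.6 m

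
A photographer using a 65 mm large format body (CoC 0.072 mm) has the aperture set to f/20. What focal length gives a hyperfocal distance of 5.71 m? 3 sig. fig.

From H = f²/(N·c) + f, with f ≪ H: f ≈ √(H·N·c) = √(5710 × 20 × 0.072) = √8222.4 ≈ 90.68 mm.
Exact: f² + N·c·f − N·c·H = 0 ⇒ f = (−N·c + √((N·c)² + 4·N·c·H))/2 = (−1.44 + √32892)/2 ≈ 89.960 mm ≈ 90.0 mm.

90.0 mm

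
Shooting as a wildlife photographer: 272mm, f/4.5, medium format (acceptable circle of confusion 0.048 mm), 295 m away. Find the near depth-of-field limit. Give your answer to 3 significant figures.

Hyperfocal distance H = f²/(N·c) + f = 272²/(4.5 × 0.048) + 272 = 73984/0.216 + 272 ≈ 342790.5 mm ≈ 342.8 m.
Near limit Dn = s·(H − f)/(H + s − 2f) = 295000 × (342790.5 − 272) / (342790.5 + 295000 − 2 × 272) = 295000 × 342518.5 / 637246.5 ≈ 158562 mm ≈ 159 m.

159 m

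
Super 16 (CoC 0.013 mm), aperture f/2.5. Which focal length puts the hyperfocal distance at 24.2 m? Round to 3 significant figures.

28.0 mm

From H = f²/(N·c) + f, with f ≪ H: f ≈ √(H·N·c) = √(24200 × 2.5 × 0.013) = √786.50 ≈ 28.04 mm.
The +f correction barely moves this — solving exactly, f² + N·c·f − N·c·H = 0 ⇒ f = (−N·c + √((N·c)² + 4·N·c·H))/2 = (−0.0325 + √3146.0)/2 ≈ 28.028 mm, so f ≈ 28.0 mm.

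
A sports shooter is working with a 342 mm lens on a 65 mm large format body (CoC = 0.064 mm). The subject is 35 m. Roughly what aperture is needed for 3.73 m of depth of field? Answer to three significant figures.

f/2.80

Write h = H − f = f²/(N·c). The thin-lens limits are Dn = s·h/(h + (s−f)) and Df = s·h/(h − (s−f)), so DoF = Df − Dn = 2·s·(s−f)·h / (h² − (s−f)²).
That is a quadratic in h: DoF·h² − 2·s·(s−f)·h − DoF·(s−f)² = 0 ⇒ h = (s−f)·(s + √(s² + DoF²)) / DoF = 34658 × (35000 + √(35000² + 3730²)) / 3730 = 34658 × (35000 + 35198.2) / 3730 ≈ 652260 mm.
Then N = f²/(c·h) = 342² / (0.064 × 652260) = 116964 / 41745 ≈ 2.80.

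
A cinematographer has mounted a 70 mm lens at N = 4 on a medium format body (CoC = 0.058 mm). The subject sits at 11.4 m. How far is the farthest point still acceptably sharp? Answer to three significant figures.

24.6 m

Hyperfocal distance H = f²/(N·c) + f = 70²/(4 × 0.058) + 70 = 4900/0.232 + 70 ≈ 21190.7 mm ≈ 21.19 m.
Far limit Df = s·(H − f)/(H − s) = 11400 × (21190.7 − 70) / (21190.7 − 11400) = 11400 × 21120.7 / 9790.7 ≈ 24592 mm ≈ 24.6 m.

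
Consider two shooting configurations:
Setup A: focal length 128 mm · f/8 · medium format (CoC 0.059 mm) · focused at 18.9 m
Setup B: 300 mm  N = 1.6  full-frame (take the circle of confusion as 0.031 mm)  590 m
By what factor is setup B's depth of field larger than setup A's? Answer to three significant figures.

14.8

Setup A: H = 128²/(8×0.059) + 128 ≈ 34839.9 mm; DoF = Df − Dn = 41158 − 12266 ≈ 28892 mm.
Setup B: H = 300²/(1.6×0.031) + 300 ≈ 1814816.1 mm; DoF = Df − Dn = 874061 − 445286 ≈ 428775 mm.
Ratio = 428775 / 28892 ≈ 14.8.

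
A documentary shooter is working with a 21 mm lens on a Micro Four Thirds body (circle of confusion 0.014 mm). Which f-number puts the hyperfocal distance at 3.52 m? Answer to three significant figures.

Rearrange H = f²/(N·c) + f for N: N = f² / ((H − f)·c).
N = 21² / ((3520 − 21) × 0.014) = 441 / 48.99 ≈ 9.

f/9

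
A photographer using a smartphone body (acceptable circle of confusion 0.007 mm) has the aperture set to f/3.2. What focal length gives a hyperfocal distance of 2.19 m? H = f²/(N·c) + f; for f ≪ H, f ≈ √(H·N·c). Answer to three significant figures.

From H = f²/(N·c) + f, with f ≪ H: f ≈ √(H·N·c) = √(2190 × 3.2 × 0.007) = √49.056 ≈ 7.004 mm.
Exact: f² + N·c·f − N·c·H = 0 ⇒ f = (−N·c + √((N·c)² + 4·N·c·H))/2 = (−0.0224 + √196.22)/2 ≈ 6.9928 mm ≈ 6.99 mm.

6.99 mm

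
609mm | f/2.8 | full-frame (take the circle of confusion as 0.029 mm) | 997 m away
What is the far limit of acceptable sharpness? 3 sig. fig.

1280 m

Hyperfocal distance H = f²/(N·c) + f = 609²/(2.8 × 0.029) + 609 = 370881/0.0812 + 609 ≈ 4568109.0 mm ≈ 4568 m.
Far limit Df = s·(H − f)/(H − s) = 997000 × (4568109.0 − 609) / (4568109.0 − 997000) = 997000 × 4567500.0 / 3571109.0 ≈ 1275177 mm ≈ 1280 m.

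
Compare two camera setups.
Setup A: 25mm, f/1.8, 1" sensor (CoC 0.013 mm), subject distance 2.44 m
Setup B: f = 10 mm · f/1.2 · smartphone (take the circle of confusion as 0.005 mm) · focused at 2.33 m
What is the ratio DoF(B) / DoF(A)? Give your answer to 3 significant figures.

Setup A: H = 25²/(1.8×0.013) + 25 ≈ 26734.4 mm; DoF = Df − Dn = 2682.55 − 2237.67 ≈ 444.88 mm.
Setup B: H = 10²/(1.2×0.005) + 10 ≈ 16676.7 mm; DoF = Df − Dn = 2706.78 − 2045.29 ≈ 661.49 mm.
Ratio = 661.49 / 444.88 ≈ 1.49.

1.49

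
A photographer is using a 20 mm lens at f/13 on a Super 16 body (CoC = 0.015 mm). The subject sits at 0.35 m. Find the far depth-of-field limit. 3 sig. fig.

417 mm

Hyperfocal distance H = f²/(N·c) + f = 20²/(13 × 0.015) + 20 = 400/0.195 + 20 ≈ 2071.3 mm ≈ 2.071 m.
Far limit Df = s·(H − f)/(H − s) = 350 × (2071.3 − 20) / (2071.3 − 350) = 350 × 2051.3 / 1721.3 ≈ 417.10 mm.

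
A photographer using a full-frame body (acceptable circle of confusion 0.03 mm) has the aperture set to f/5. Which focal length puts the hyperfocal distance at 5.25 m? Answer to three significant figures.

From H = f²/(N·c) + f, with f ≪ H: f ≈ √(H·N·c) = √(5250 × 5 × 0.03) = √787.50 ≈ 28.06 mm.
Exact: f² + N·c·f − N·c·H = 0 ⇒ f = (−N·c + √((N·c)² + 4·N·c·H))/2 = (−0.15 + √3150.0)/2 ≈ 27.988 mm ≈ 28.0 mm.

28.0 mm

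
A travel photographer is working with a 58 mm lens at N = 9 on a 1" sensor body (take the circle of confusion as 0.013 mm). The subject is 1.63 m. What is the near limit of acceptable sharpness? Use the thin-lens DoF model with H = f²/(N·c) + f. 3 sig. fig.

Hyperfocal distance H = f²/(N·c) + f = 58²/(9 × 0.013) + 58 = 3364/0.117 + 58 ≈ 28810.1 mm ≈ 28.81 m.
Near limit Dn = s·(H − f)/(H + s − 2f) = 1630 × (28810.1 − 58) / (28810.1 + 1630 − 2 × 58) = 1630 × 28752.1 / 30324.1 ≈ 1545.5 mm ≈ 1.55 m.

1.55 m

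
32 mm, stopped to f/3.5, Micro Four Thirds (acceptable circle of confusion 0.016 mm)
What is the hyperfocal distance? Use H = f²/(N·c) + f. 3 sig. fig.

Hyperfocal distance H = f²/(N·c) + f = 32²/(3.5 × 0.016) + 32 = 1024/0.056 + 32 ≈ 18317.7 mm ≈ 18.3 m.

18.3 m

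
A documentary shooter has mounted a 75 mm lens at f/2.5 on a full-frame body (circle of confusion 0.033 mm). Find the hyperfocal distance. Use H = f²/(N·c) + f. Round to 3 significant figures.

68.3 m

Hyperfocal distance H = f²/(N·c) + f = 75²/(2.5 × 0.033) + 75 = 5625/0.0825 + 75 ≈ 68256.8 mm ≈ 68.3 m.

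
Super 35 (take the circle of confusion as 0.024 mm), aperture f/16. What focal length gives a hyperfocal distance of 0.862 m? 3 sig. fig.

18.0 mm

From H = f²/(N·c) + f, with f ≪ H: f ≈ √(H·N·c) = √(862 × 16 × 0.024) = √331.01 ≈ 18.19 mm.
Exact: f² + N·c·f − N·c·H = 0 ⇒ f = (−N·c + √((N·c)² + 4·N·c·H))/2 = (−0.384 + √1324.2)/2 ≈ 18.003 mm ≈ 18.0 mm.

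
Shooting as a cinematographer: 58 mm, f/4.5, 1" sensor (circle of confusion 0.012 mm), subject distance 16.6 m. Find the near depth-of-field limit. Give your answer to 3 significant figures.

13.1 m

Hyperfocal distance H = f²/(N·c) + f = 58²/(4.5 × 0.012) + 58 = 3364/0.054 + 58 ≈ 62354.3 mm ≈ 62.35 m.
Near limit Dn = s·(H − f)/(H + s − 2f) = 16600 × (62354.3 − 58) / (62354.3 + 16600 − 2 × 58) = 16600 × 62296.3 / 78838.3 ≈ 13117 mm ≈ 13.1 m.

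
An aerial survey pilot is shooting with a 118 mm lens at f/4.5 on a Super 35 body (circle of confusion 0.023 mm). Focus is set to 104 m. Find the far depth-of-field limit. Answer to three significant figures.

456 m

Hyperfocal distance H = f²/(N·c) + f = 118²/(4.5 × 0.023) + 118 = 13924/0.1035 + 118 ≈ 134649.4 mm ≈ 134.6 m.
Far limit Df = s·(H − f)/(H − s) = 104000 × (134649.4 − 118) / (134649.4 − 104000) = 104000 × 134531.4 / 30649.4 ≈ 456494 mm ≈ 456 m.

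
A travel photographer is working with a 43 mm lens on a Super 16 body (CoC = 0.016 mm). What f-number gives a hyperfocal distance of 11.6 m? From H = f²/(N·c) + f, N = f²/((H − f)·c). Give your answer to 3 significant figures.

f/10

Rearrange H = f²/(N·c) + f for N: N = f² / ((H − f)·c).
N = 43² / ((11600 − 43) × 0.016) = 1849 / 184.9 ≈ 10.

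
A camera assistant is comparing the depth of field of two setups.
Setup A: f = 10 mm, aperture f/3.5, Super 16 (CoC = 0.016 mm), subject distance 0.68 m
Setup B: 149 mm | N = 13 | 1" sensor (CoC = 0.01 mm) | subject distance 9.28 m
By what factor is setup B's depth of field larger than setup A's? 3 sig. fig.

1.68

Setup A: H = 10²/(3.5×0.016) + 10 ≈ 1795.7 mm; DoF = Df − Dn = 1088.35 − 494.47 ≈ 593.88 mm.
Setup B: H = 149²/(13×0.01) + 149 ≈ 170925.9 mm; DoF = Df − Dn = 9804.21 − 8809.01 ≈ 995.20 mm.
Ratio = 995.20 / 593.88 ≈ 1.68.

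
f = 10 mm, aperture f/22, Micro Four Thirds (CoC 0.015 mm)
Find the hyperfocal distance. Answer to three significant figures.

313 mm

Hyperfocal distance H = f²/(N·c) + f = 10²/(22 × 0.015) + 10 = 100/0.33 + 10 ≈ 313.0 mm ≈ 0.313 m.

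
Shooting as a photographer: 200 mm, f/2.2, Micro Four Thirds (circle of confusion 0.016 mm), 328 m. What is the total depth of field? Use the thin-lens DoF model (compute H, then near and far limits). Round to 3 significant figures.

206 m

Hyperfocal distance H = f²/(N·c) + f = 200²/(2.2 × 0.016) + 200 = 40000/0.0352 + 200 ≈ 1136563.6 mm ≈ 1137 m.
Near limit Dn = s·(H − f)/(H + s − 2f) = 328000 × (1136563.6 − 200) / (1136563.6 + 328000 − 2 × 200) = 328000 × 1136363.6 / 1464163.6 ≈ 254567 mm.
Far limit Df = s·(H − f)/(H − s) = 328000 × (1136563.6 − 200) / (1136563.6 − 328000) = 328000 × 1136363.6 / 808563.6 ≈ 460975 mm.
Depth of field = Df − Dn = 460975 − 254567 ≈ 206408 mm ≈ 206 m.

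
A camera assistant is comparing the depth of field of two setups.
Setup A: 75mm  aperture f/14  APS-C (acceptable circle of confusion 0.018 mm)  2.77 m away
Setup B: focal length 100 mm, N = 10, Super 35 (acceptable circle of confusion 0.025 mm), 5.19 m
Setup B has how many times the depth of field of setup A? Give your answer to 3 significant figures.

Setup A: H = 75²/(14×0.018) + 75 ≈ 22396.4 mm; DoF = Df − Dn = 3150.36 − 2471.59 ≈ 678.77 mm.
Setup B: H = 100²/(10×0.025) + 100 ≈ 40100.0 mm; DoF = Df − Dn = 5946.7 − 4604.1 ≈ 1342.6 mm.
Ratio = 1342.6 / 678.77 ≈ 1.98.

1.98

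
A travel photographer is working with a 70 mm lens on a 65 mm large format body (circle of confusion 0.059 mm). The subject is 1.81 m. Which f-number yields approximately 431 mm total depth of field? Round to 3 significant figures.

f/5.60

Write h = H − f = f²/(N·c). The thin-lens limits are Dn = s·h/(h + (s−f)) and Df = s·h/(h − (s−f)), so DoF = Df − Dn = 2·s·(s−f)·h / (h² − (s−f)²).
That is a quadratic in h: DoF·h² − 2·s·(s−f)·h − DoF·(s−f)² = 0 ⇒ h = (s−f)·(s + √(s² + DoF²)) / DoF = 1740 × (1810 + √(1810² + 431²)) / 431 = 1740 × (1810 + 1860.61) / 431 ≈ 14819 mm.
Then N = f²/(c·h) = 70² / (0.059 × 14819) = 4900 / 874.30 ≈ 5.60.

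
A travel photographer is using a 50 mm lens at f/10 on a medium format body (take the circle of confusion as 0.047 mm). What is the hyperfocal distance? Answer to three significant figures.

Hyperfocal distance H = f²/(N·c) + f = 50²/(10 × 0.047) + 50 = 2500/0.47 + 50 ≈ 5369.1 mm ≈ 5.37 m.

5.37 m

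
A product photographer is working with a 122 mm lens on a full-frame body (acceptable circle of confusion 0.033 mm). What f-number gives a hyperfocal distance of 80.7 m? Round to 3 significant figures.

Rearrange H = f²/(N·c) + f for N: N = f² / ((H − f)·c).
N = 122² / ((80700 − 122) × 0.033) = 14884 / 2659 ≈ 5.60.

f/5.60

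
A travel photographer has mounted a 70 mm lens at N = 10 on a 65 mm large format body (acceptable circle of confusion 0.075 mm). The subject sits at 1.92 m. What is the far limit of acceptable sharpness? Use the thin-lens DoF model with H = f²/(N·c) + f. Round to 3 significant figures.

2.68 m

Hyperfocal distance H = f²/(N·c) + f = 70²/(10 × 0.075) + 70 = 4900/0.75 + 70 ≈ 6603.3 mm ≈ 6.603 m.
Far limit Df = s·(H − f)/(H − s) = 1920 × (6603.3 − 70) / (6603.3 − 1920) = 1920 × 6533.3 / 4683.3 ≈ 2678.4 mm ≈ 2.68 m.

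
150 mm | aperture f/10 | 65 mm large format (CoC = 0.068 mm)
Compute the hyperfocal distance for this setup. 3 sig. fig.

Hyperfocal distance H = f²/(N·c) + f = 150²/(10 × 0.068) + 150 = 22500/0.68 + 150 ≈ 33238.2 mm ≈ 33.2 m.

33.2 m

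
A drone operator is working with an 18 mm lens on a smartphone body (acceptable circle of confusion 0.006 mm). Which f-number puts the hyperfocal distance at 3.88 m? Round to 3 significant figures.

Rearrange H = f²/(N·c) + f for N: N = f² / ((H − f)·c).
N = 18² / ((3880 − 18) × 0.006) = 324 / 23.17 ≈ 14.

f/14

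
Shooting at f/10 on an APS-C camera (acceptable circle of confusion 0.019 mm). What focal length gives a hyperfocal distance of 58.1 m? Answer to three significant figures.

From H = f²/(N·c) + f, with f ≪ H: f ≈ √(H·N·c) = √(58100 × 10 × 0.019) = √11039 ≈ 105.1 mm.
The +f correction barely moves this — solving exactly, f² + N·c·f − N·c·H = 0 ⇒ f = (−N·c + √((N·c)² + 4·N·c·H))/2 = (−0.19 + √44156)/2 ≈ 104.97 mm, so f ≈ 105 mm.

105 mm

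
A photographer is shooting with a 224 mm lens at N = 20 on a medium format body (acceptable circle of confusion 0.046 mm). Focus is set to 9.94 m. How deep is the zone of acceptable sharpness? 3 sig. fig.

3.66 m

Hyperfocal distance H = f²/(N·c) + f = 224²/(20 × 0.046) + 224 = 50176/0.92 + 224 ≈ 54763.1 mm ≈ 54.76 m.
Near limit Dn = s·(H − f)/(H + s − 2f) = 9940 × (54763.1 − 224) / (54763.1 + 9940 − 2 × 224) = 9940 × 54539.1 / 64255.1 ≈ 8437.0 mm.
Far limit Df = s·(H − f)/(H − s) = 9940 × (54763.1 − 224) / (54763.1 − 9940) = 9940 × 54539.1 / 44823.1 ≈ 12094.6 mm.
Depth of field = Df − Dn = 12094.6 − 8437.0 ≈ 3657.6 mm ≈ 3.66 m.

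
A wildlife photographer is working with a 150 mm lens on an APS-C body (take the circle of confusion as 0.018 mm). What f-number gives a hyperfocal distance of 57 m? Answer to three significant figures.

Rearrange H = f²/(N·c) + f for N: N = f² / ((H − f)·c).
N = 150² / ((57000 − 150) × 0.018) = 22500 / 1023 ≈ 22.

f/22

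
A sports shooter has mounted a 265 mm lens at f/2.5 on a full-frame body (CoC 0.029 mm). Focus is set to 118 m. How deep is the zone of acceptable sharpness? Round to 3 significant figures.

29.1 m

Hyperfocal distance H = f²/(N·c) + f = 265²/(2.5 × 0.029) + 265 = 70225/0.0725 + 265 ≈ 968885.7 mm ≈ 968.9 m.
Near limit Dn = s·(H − f)/(H + s − 2f) = 118000 × (968885.7 − 265) / (968885.7 + 118000 − 2 × 265) = 118000 × 968620.7 / 1086355.7 ≈ 105212 mm.
Far limit Df = s·(H − f)/(H − s) = 118000 × (968885.7 − 265) / (968885.7 − 118000) = 118000 × 968620.7 / 850885.7 ≈ 134327 mm.
Depth of field = Df − Dn = 134327 − 105212 ≈ 29115 mm ≈ 29.1 m.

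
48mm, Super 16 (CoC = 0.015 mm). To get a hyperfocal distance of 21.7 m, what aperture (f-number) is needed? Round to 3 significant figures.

Rearrange H = f²/(N·c) + f for N: N = f² / ((H − f)·c).
N = 48² / ((21700 − 48) × 0.015) = 2304 / 324.8 ≈ 7.09.

f/7.09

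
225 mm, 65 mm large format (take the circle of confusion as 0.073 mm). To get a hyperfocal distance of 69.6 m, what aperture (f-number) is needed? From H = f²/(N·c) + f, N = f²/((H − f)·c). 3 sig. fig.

f/10

Rearrange H = f²/(N·c) + f for N: N = f² / ((H − f)·c).
N = 225² / ((69600 − 225) × 0.073) = 50625 / 5064 ≈ 10.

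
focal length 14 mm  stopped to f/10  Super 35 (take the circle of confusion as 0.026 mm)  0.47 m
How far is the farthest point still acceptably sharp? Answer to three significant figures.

Hyperfocal distance H = f²/(N·c) + f = 14²/(10 × 0.026) + 14 = 196/0.26 + 14 ≈ 767.8 mm ≈ 0.768 m.
Far limit Df = s·(H − f)/(H − s) = 470 × (767.8 − 14) / (767.8 − 470) = 470 × 753.8 / 297.8 ≈ 1189.6 mm ≈ 1.19 m.

1.19 m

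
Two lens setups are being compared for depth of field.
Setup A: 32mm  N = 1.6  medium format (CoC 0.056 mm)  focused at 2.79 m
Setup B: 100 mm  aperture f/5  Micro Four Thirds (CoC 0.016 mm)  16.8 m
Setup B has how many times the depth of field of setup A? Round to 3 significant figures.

3.20

Setup A: H = 32²/(1.6×0.056) + 32 ≈ 11460.6 mm; DoF = Df − Dn = 3677.5 − 2247.6 ≈ 1429.9 mm.
Setup B: H = 100²/(5×0.016) + 100 ≈ 125100.0 mm; DoF = Df − Dn = 19390.6 − 14820.0 ≈ 4570.6 mm.
Ratio = 4570.6 / 1429.9 ≈ 3.20.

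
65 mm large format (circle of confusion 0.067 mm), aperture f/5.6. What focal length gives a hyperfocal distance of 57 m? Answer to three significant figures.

146 mm

From H = f²/(N·c) + f, with f ≪ H: f ≈ √(H·N·c) = √(57000 × 5.6 × 0.067) = √21386 ≈ 146.2 mm.
The +f correction barely moves this — solving exactly, f² + N·c·f − N·c·H = 0 ⇒ f = (−N·c + √((N·c)² + 4·N·c·H))/2 = (−0.3752 + √85546)/2 ≈ 146.05 mm, so f ≈ 146 mm.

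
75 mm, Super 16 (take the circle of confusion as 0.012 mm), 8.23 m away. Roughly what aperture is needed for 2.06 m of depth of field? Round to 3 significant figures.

f/7.08

Write h = H − f = f²/(N·c). The thin-lens limits are Dn = s·h/(h + (s−f)) and Df = s·h/(h − (s−f)), so DoF = Df − Dn = 2·s·(s−f)·h / (h² − (s−f)²).
That is a quadratic in h: DoF·h² − 2·s·(s−f)·h − DoF·(s−f)² = 0 ⇒ h = (s−f)·(s + √(s² + DoF²)) / DoF = 8155 × (8230 + √(8230² + 2060²)) / 2060 = 8155 × (8230 + 8483.90) / 2060 ≈ 66166 mm.
Then N = f²/(c·h) = 75² / (0.012 × 66166) = 5625 / 793.99 ≈ 7.08.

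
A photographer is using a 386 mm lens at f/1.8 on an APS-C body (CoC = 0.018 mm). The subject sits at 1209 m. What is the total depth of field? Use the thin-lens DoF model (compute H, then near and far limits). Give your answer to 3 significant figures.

Hyperfocal distance H = f²/(N·c) + f = 386²/(1.8 × 0.018) + 386 = 148996/0.0324 + 386 ≈ 4599028.0 mm ≈ 4599 m.
Near limit Dn = s·(H − f)/(H + s − 2f) = 1209000 × (4599028.0 − 386) / (4599028.0 + 1209000 − 2 × 386) = 1209000 × 4598642.0 / 5807256.0 ≈ 957381 mm.
Far limit Df = s·(H − f)/(H − s) = 1209000 × (4599028.0 − 386) / (4599028.0 − 1209000) = 1209000 × 4598642.0 / 3390028.0 ≈ 1640033 mm.
Depth of field = Df − Dn = 1640033 − 957381 ≈ 682652 mm ≈ 683 m.

683 m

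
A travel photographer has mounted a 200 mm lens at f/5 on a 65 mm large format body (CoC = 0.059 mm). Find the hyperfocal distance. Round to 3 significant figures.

Hyperfocal distance H = f²/(N·c) + f = 200²/(5 × 0.059) + 200 = 40000/0.295 + 200 ≈ 135793.2 mm ≈ 136 m.

136 m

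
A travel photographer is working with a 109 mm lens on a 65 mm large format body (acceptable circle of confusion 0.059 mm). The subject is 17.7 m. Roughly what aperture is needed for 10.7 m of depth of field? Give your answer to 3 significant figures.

Write h = H − f = f²/(N·c). The thin-lens limits are Dn = s·h/(h + (s−f)) and Df = s·h/(h − (s−f)), so DoF = Df − Dn = 2·s·(s−f)·h / (h² − (s−f)²).
That is a quadratic in h: DoF·h² − 2·s·(s−f)·h − DoF·(s−f)² = 0 ⇒ h = (s−f)·(s + √(s² + DoF²)) / DoF = 17591 × (17700 + √(17700² + 10700²)) / 10700 = 17591 × (17700 + 20682.8) / 10700 ≈ 63102 mm.
Then N = f²/(c·h) = 109² / (0.059 × 63102) = 11881 / 3723.0 ≈ 3.19.

f/3.19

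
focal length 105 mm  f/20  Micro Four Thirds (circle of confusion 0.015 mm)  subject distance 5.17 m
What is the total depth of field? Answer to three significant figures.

Hyperfocal distance H = f²/(N·c) + f = 105²/(20 × 0.015) + 105 = 11025/0.3 + 105 ≈ 36855.0 mm ≈ 36.85 m.
Near limit Dn = s·(H − f)/(H + s − 2f) = 5170 × (36855.0 − 105) / (36855.0 + 5170 − 2 × 105) = 5170 × 36750.0 / 41815.0 ≈ 4543.8 mm.
Far limit Df = s·(H − f)/(H − s) = 5170 × (36855.0 − 105) / (36855.0 − 5170) = 5170 × 36750.0 / 31685.0 ≈ 5996.4 mm.
Depth of field = Df − Dn = 5996.4 − 4543.8 ≈ 1452.6 mm ≈ 1.45 m.

1.45 m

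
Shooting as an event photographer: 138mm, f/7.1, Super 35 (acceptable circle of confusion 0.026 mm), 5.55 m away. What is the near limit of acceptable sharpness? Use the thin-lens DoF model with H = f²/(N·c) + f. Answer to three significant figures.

5.27 m

Hyperfocal distance H = f²/(N·c) + f = 138²/(7.1 × 0.026) + 138 = 19044/0.1846 + 138 ≈ 103301.6 mm ≈ 103.3 m.
Near limit Dn = s·(H − f)/(H + s − 2f) = 5550 × (103301.6 − 138) / (103301.6 + 5550 − 2 × 138) = 5550 × 103163.6 / 108575.6 ≈ 5273.4 mm ≈ 5.27 m.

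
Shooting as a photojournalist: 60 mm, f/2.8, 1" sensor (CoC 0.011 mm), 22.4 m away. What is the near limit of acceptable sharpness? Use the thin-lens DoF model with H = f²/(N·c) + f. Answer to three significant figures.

18.8 m

Hyperfocal distance H = f²/(N·c) + f = 60²/(2.8 × 0.011) + 60 = 3600/0.0308 + 60 ≈ 116943.1 mm ≈ 116.9 m.
Near limit Dn = s·(H − f)/(H + s − 2f) = 22400 × (116943.1 − 60) / (116943.1 + 22400 − 2 × 60) = 22400 × 116883.1 / 139223.1 ≈ 18806 mm ≈ 18.8 m.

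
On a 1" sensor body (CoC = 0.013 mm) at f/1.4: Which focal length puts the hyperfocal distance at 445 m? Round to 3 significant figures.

90.0 mm

From H = f²/(N·c) + f, with f ≪ H: f ≈ √(H·N·c) = √(445000 × 1.4 × 0.013) = √8099.0 ≈ 89.99 mm.
The +f correction barely moves this — solving exactly, f² + N·c·f − N·c·H = 0 ⇒ f = (−N·c + √((N·c)² + 4·N·c·H))/2 = (−0.0182 + √32396)/2 ≈ 89.985 mm, so f ≈ 90.0 mm.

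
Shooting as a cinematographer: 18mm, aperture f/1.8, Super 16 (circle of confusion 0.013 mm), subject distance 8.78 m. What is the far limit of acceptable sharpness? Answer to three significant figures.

Hyperfocal distance H = f²/(N·c) + f = 18²/(1.8 × 0.013) + 18 = 324/0.0234 + 18 ≈ 13864.2 mm ≈ 13.86 m.
Far limit Df = s·(H − f)/(H − s) = 8780 × (13864.2 − 18) / (13864.2 − 8780) = 8780 × 13846.2 / 5084.2 ≈ 23911 mm ≈ 23.9 m.

23.9 m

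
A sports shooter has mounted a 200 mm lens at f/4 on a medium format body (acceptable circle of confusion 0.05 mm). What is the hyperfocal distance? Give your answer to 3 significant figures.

200 m

Hyperfocal distance H = f²/(N·c) + f = 200²/(4 × 0.05) + 200 = 40000/0.2 + 200 ≈ 200200.0 mm ≈ 200 m.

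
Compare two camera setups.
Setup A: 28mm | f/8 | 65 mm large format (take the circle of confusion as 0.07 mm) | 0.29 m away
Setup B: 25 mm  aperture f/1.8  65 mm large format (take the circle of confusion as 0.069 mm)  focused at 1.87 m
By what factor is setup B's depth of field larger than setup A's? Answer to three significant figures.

Setup A: H = 28²/(8×0.07) + 28 ≈ 1428.0 mm; DoF = Df − Dn = 356.77 − 244.28 ≈ 112.49 mm.
Setup B: H = 25²/(1.8×0.069) + 25 ≈ 5057.2 mm; DoF = Df − Dn = 2952.5 − 1368.3 ≈ 1584.2 mm.
Ratio = 1584.2 / 112.49 ≈ 14.1.

14.1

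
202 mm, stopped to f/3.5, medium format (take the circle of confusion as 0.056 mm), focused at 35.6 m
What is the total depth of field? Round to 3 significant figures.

Hyperfocal distance H = f²/(N·c) + f = 202²/(3.5 × 0.056) + 202 = 40804/0.196 + 202 ≈ 208385.7 mm ≈ 208.4 m.
Near limit Dn = s·(H − f)/(H + s − 2f) = 35600 × (208385.7 − 202) / (208385.7 + 35600 − 2 × 202) = 35600 × 208183.7 / 243581.7 ≈ 30427 mm.
Far limit Df = s·(H − f)/(H − s) = 35600 × (208385.7 − 202) / (208385.7 − 35600) = 35600 × 208183.7 / 172785.7 ≈ 42893 mm.
Depth of field = Df − Dn = 42893 − 30427 ≈ 12466 mm ≈ 12.5 m.

12.5 m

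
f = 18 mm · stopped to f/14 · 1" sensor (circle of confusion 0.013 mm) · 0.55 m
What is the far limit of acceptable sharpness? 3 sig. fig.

Hyperfocal distance H = f²/(N·c) + f = 18²/(14 × 0.013) + 18 = 324/0.182 + 18 ≈ 1798.2 mm ≈ 1.798 m.
Far limit Df = s·(H − f)/(H − s) = 550 × (1798.2 − 18) / (1798.2 − 550) = 550 × 1780.2 / 1248.2 ≈ 784.41 mm ≈ 0.784 m.

0.784 m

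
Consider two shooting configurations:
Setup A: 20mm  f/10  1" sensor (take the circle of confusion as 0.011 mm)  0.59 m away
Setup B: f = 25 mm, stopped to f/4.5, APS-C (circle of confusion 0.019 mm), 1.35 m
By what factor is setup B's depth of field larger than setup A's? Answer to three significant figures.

2.67

Setup A: H = 20²/(10×0.011) + 20 ≈ 3656.4 mm; DoF = Df − Dn = 699.67 − 510.05 ≈ 189.62 mm.
Setup B: H = 25²/(4.5×0.019) + 25 ≈ 7334.9 mm; DoF = Df − Dn = 1648.88 − 1142.85 ≈ 506.03 mm.
Ratio = 506.03 / 189.62 ≈ 2.67.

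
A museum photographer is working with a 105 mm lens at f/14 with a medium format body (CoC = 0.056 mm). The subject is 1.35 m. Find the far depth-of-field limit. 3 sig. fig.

Hyperfocal distance H = f²/(N·c) + f = 105²/(14 × 0.056) + 105 = 11025/0.784 + 105 ≈ 14167.5 mm ≈ 14.17 m.
Far limit Df = s·(H − f)/(H − s) = 1350 × (14167.5 − 105) / (14167.5 − 1350) = 1350 × 14062.5 / 12817.5 ≈ 1481.1 mm ≈ 1.48 m.

1.48 m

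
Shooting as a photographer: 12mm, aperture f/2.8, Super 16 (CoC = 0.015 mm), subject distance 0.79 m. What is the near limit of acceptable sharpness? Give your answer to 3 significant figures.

Hyperfocal distance H = f²/(N·c) + f = 12²/(2.8 × 0.015) + 12 = 144/0.042 + 12 ≈ 3440.6 mm ≈ 3.441 m.
Near limit Dn = s·(H − f)/(H + s − 2f) = 790 × (3440.6 − 12) / (3440.6 + 790 − 2 × 12) = 790 × 3428.6 / 4206.6 ≈ 643.89 mm ≈ 0.644 m.

0.644 m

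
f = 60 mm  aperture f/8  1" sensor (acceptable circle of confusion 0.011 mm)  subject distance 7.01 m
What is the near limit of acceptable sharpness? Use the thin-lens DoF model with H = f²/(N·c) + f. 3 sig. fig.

5.99 m

Hyperfocal distance H = f²/(N·c) + f = 60²/(8 × 0.011) + 60 = 3600/0.088 + 60 ≈ 40969.1 mm ≈ 40.97 m.
Near limit Dn = s·(H − f)/(H + s − 2f) = 7010 × (40969.1 − 60) / (40969.1 + 7010 − 2 × 60) = 7010 × 40909.1 / 47859.1 ≈ 5992.0 mm ≈ 5.99 m.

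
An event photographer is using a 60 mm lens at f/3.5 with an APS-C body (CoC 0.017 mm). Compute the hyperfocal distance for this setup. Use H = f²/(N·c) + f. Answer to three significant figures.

60.6 m

Hyperfocal distance H = f²/(N·c) + f = 60²/(3.5 × 0.017) + 60 = 3600/0.0595 + 60 ≈ 60564.2 mm ≈ 60.6 m.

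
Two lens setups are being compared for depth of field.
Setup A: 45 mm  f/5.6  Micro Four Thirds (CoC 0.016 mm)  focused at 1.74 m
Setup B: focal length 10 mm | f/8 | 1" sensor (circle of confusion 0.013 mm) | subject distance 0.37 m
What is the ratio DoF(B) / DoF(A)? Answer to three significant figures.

1.23

Setup A: H = 45²/(5.6×0.016) + 45 ≈ 22645.4 mm; DoF = Df − Dn = 1881.08 − 1618.61 ≈ 262.47 mm.
Setup B: H = 10²/(8×0.013) + 10 ≈ 971.5 mm; DoF = Df − Dn = 591.43 − 269.21 ≈ 322.22 mm.
Ratio = 322.22 / 262.47 ≈ 1.23.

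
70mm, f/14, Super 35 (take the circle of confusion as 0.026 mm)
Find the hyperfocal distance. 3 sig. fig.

Hyperfocal distance H = f²/(N·c) + f = 70²/(14 × 0.026) + 70 = 4900/0.364 + 70 ≈ 13531.5 mm ≈ 13.5 m.

13.5 m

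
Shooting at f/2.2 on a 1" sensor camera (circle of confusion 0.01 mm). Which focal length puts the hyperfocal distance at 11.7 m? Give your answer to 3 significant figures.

16.0 mm

From H = f²/(N·c) + f, with f ≪ H: f ≈ √(H·N·c) = √(11700 × 2.2 × 0.01) = √257.40 ≈ 16.04 mm.
The +f correction barely moves this — solving exactly, f² + N·c·f − N·c·H = 0 ⇒ f = (−N·c + √((N·c)² + 4·N·c·H))/2 = (−0.022 + √1029.6)/2 ≈ 16.033 mm, so f ≈ 16.0 mm.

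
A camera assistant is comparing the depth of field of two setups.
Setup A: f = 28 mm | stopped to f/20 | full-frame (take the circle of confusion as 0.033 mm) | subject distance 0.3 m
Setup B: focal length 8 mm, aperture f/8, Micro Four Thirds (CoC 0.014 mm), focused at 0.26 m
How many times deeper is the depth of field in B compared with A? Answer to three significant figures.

Setup A: H = 28²/(20×0.033) + 28 ≈ 1215.9 mm; DoF = Df − Dn = 389.09 − 244.10 ≈ 144.99 mm.
Setup B: H = 8²/(8×0.014) + 8 ≈ 579.4 mm; DoF = Df − Dn = 465.12 − 180.43 ≈ 284.69 mm.
Ratio = 284.69 / 144.99 ≈ 1.96.

1.96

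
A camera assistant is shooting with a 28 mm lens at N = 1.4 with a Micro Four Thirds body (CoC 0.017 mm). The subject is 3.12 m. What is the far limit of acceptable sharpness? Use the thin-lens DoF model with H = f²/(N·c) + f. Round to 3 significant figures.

3.44 m

Hyperfocal distance H = f²/(N·c) + f = 28²/(1.4 × 0.017) + 28 = 784/0.0238 + 28 ≈ 32969.2 mm ≈ 32.97 m.
Far limit Df = s·(H − f)/(H − s) = 3120 × (32969.2 − 28) / (32969.2 − 3120) = 3120 × 32941.2 / 29849.2 ≈ 3443.2 mm ≈ 3.44 m.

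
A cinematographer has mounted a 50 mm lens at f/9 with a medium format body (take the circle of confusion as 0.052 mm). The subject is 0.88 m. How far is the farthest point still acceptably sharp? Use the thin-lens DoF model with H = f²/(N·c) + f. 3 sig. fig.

1.04 m

Hyperfocal distance H = f²/(N·c) + f = 50²/(9 × 0.052) + 50 = 2500/0.468 + 50 ≈ 5391.9 mm ≈ 5.392 m.
Far limit Df = s·(H − f)/(H − s) = 880 × (5391.9 − 50) / (5391.9 − 880) = 880 × 5341.9 / 4511.9 ≈ 1041.9 mm ≈ 1.04 m.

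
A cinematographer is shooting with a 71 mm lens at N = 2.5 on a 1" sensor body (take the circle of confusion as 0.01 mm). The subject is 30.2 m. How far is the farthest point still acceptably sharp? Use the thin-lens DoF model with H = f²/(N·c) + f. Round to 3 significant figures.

35.5 m

Hyperfocal distance H = f²/(N·c) + f = 71²/(2.5 × 0.01) + 71 = 5041/0.025 + 71 ≈ 201711.0 mm ≈ 201.7 m.
Far limit Df = s·(H − f)/(H − s) = 30200 × (201711.0 − 71) / (201711.0 − 30200) = 30200 × 201640.0 / 171511.0 ≈ 35505 mm ≈ 35.5 m.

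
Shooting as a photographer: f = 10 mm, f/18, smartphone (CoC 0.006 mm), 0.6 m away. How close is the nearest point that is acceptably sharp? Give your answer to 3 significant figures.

Hyperfocal distance H = f²/(N·c) + f = 10²/(18 × 0.006) + 10 = 100/0.108 + 10 ≈ 935.9 mm ≈ 0.936 m.
Near limit Dn = s·(H − f)/(H + s − 2f) = 600 × (935.9 − 10) / (935.9 + 600 − 2 × 10) = 600 × 925.9 / 1515.9 ≈ 366.48 mm.

366 mm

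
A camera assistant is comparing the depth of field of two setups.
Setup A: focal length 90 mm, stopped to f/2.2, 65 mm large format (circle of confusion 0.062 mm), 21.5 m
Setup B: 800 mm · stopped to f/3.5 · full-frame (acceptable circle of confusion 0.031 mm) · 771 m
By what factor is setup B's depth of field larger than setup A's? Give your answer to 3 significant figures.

Setup A: H = 90²/(2.2×0.062) + 90 ≈ 59474.2 mm; DoF = Df − Dn = 33622 − 15803 ≈ 17819 mm.
Setup B: H = 800²/(3.5×0.031) + 800 ≈ 5899417.5 mm; DoF = Df − Dn = 886791 − 681955 ≈ 204836 mm.
Ratio = 204836 / 17819 ≈ 11.5.

11.5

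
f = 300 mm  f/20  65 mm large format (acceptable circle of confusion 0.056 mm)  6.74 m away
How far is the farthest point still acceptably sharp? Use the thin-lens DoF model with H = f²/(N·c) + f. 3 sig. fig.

Hyperfocal distance H = f²/(N·c) + f = 300²/(20 × 0.056) + 300 = 90000/1.12 + 300 ≈ 80657.1 mm ≈ 80.66 m.
Far limit Df = s·(H − f)/(H − s) = 6740 × (80657.1 − 300) / (80657.1 − 6740) = 6740 × 80357.1 / 73917.1 ≈ 7327.2 mm ≈ 7.33 m.

7.33 m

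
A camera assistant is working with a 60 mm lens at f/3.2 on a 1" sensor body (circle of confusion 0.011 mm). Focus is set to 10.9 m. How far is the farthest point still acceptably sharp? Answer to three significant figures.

Hyperfocal distance H = f²/(N·c) + f = 60²/(3.2 × 0.011) + 60 = 3600/0.0352 + 60 ≈ 102332.7 mm ≈ 102.3 m.
Far limit Df = s·(H − f)/(H − s) = 10900 × (102332.7 − 60) / (102332.7 − 10900) = 10900 × 102272.7 / 91432.7 ≈ 12192 mm ≈ 12.2 m.

12.2 m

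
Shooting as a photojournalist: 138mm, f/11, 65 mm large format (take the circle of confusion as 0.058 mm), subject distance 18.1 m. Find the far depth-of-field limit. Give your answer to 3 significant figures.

Hyperfocal distance H = f²/(N·c) + f = 138²/(11 × 0.058) + 138 = 19044/0.638 + 138 ≈ 29987.5 mm ≈ 29.99 m.
Far limit Df = s·(H − f)/(H − s) = 18100 × (29987.5 − 138) / (29987.5 − 18100) = 18100 × 29849.5 / 11887.5 ≈ 45449 mm ≈ 45.4 m.

45.4 m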